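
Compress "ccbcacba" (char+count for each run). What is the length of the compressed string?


Input: ccbcacba
Runs:
  'c' x 2 => "c2"
  'b' x 1 => "b1"
  'c' x 1 => "c1"
  'a' x 1 => "a1"
  'c' x 1 => "c1"
  'b' x 1 => "b1"
  'a' x 1 => "a1"
Compressed: "c2b1c1a1c1b1a1"
Compressed length: 14

14


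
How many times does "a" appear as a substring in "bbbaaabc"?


Searching for "a" in "bbbaaabc"
Scanning each position:
  Position 0: "b" => no
  Position 1: "b" => no
  Position 2: "b" => no
  Position 3: "a" => MATCH
  Position 4: "a" => MATCH
  Position 5: "a" => MATCH
  Position 6: "b" => no
  Position 7: "c" => no
Total occurrences: 3

3


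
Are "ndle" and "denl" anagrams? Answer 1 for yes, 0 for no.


Strings: "ndle", "denl"
Sorted first:  deln
Sorted second: deln
Sorted forms match => anagrams

1


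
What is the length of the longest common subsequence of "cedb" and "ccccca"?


LCS of "cedb" and "ccccca"
DP table:
           c    c    c    c    c    a
      0    0    0    0    0    0    0
  c   0    1    1    1    1    1    1
  e   0    1    1    1    1    1    1
  d   0    1    1    1    1    1    1
  b   0    1    1    1    1    1    1
LCS length = dp[4][6] = 1

1


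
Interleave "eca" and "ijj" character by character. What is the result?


Interleaving "eca" and "ijj":
  Position 0: 'e' from first, 'i' from second => "ei"
  Position 1: 'c' from first, 'j' from second => "cj"
  Position 2: 'a' from first, 'j' from second => "aj"
Result: eicjaj

eicjaj


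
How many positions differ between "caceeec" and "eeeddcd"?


Comparing "caceeec" and "eeeddcd" position by position:
  Position 0: 'c' vs 'e' => DIFFER
  Position 1: 'a' vs 'e' => DIFFER
  Position 2: 'c' vs 'e' => DIFFER
  Position 3: 'e' vs 'd' => DIFFER
  Position 4: 'e' vs 'd' => DIFFER
  Position 5: 'e' vs 'c' => DIFFER
  Position 6: 'c' vs 'd' => DIFFER
Positions that differ: 7

7


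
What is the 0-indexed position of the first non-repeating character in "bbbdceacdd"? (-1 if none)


Input: bbbdceacdd
Character frequencies:
  'a': 1
  'b': 3
  'c': 2
  'd': 3
  'e': 1
Scanning left to right for freq == 1:
  Position 0 ('b'): freq=3, skip
  Position 1 ('b'): freq=3, skip
  Position 2 ('b'): freq=3, skip
  Position 3 ('d'): freq=3, skip
  Position 4 ('c'): freq=2, skip
  Position 5 ('e'): unique! => answer = 5

5


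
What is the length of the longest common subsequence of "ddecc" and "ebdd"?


LCS of "ddecc" and "ebdd"
DP table:
           e    b    d    d
      0    0    0    0    0
  d   0    0    0    1    1
  d   0    0    0    1    2
  e   0    1    1    1    2
  c   0    1    1    1    2
  c   0    1    1    1    2
LCS length = dp[5][4] = 2

2


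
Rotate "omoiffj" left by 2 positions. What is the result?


Input: "omoiffj", rotate left by 2
First 2 characters: "om"
Remaining characters: "oiffj"
Concatenate remaining + first: "oiffj" + "om" = "oiffjom"

oiffjom


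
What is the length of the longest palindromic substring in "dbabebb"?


Input: "dbabebb"
Checking substrings for palindromes:
  [1:4] "bab" (len 3) => palindrome
  [3:6] "beb" (len 3) => palindrome
  [5:7] "bb" (len 2) => palindrome
Longest palindromic substring: "bab" with length 3

3


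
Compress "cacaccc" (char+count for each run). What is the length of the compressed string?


Input: cacaccc
Runs:
  'c' x 1 => "c1"
  'a' x 1 => "a1"
  'c' x 1 => "c1"
  'a' x 1 => "a1"
  'c' x 3 => "c3"
Compressed: "c1a1c1a1c3"
Compressed length: 10

10


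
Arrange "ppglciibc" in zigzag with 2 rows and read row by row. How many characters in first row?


Zigzag "ppglciibc" into 2 rows:
Placing characters:
  'p' => row 0
  'p' => row 1
  'g' => row 0
  'l' => row 1
  'c' => row 0
  'i' => row 1
  'i' => row 0
  'b' => row 1
  'c' => row 0
Rows:
  Row 0: "pgcic"
  Row 1: "plib"
First row length: 5

5


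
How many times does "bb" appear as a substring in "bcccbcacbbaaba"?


Searching for "bb" in "bcccbcacbbaaba"
Scanning each position:
  Position 0: "bc" => no
  Position 1: "cc" => no
  Position 2: "cc" => no
  Position 3: "cb" => no
  Position 4: "bc" => no
  Position 5: "ca" => no
  Position 6: "ac" => no
  Position 7: "cb" => no
  Position 8: "bb" => MATCH
  Position 9: "ba" => no
  Position 10: "aa" => no
  Position 11: "ab" => no
  Position 12: "ba" => no
Total occurrences: 1

1


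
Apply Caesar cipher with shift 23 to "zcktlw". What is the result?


Caesar cipher: shift "zcktlw" by 23
  'z' (pos 25) + 23 = pos 22 = 'w'
  'c' (pos 2) + 23 = pos 25 = 'z'
  'k' (pos 10) + 23 = pos 7 = 'h'
  't' (pos 19) + 23 = pos 16 = 'q'
  'l' (pos 11) + 23 = pos 8 = 'i'
  'w' (pos 22) + 23 = pos 19 = 't'
Result: wzhqit

wzhqit


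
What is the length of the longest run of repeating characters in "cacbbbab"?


Input: "cacbbbab"
Scanning for longest run:
  Position 1 ('a'): new char, reset run to 1
  Position 2 ('c'): new char, reset run to 1
  Position 3 ('b'): new char, reset run to 1
  Position 4 ('b'): continues run of 'b', length=2
  Position 5 ('b'): continues run of 'b', length=3
  Position 6 ('a'): new char, reset run to 1
  Position 7 ('b'): new char, reset run to 1
Longest run: 'b' with length 3

3


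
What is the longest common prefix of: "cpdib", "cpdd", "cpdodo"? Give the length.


Words: cpdib, cpdd, cpdodo
  Position 0: all 'c' => match
  Position 1: all 'p' => match
  Position 2: all 'd' => match
  Position 3: ('i', 'd', 'o') => mismatch, stop
LCP = "cpd" (length 3)

3


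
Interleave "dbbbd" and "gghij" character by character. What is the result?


Interleaving "dbbbd" and "gghij":
  Position 0: 'd' from first, 'g' from second => "dg"
  Position 1: 'b' from first, 'g' from second => "bg"
  Position 2: 'b' from first, 'h' from second => "bh"
  Position 3: 'b' from first, 'i' from second => "bi"
  Position 4: 'd' from first, 'j' from second => "dj"
Result: dgbgbhbidj

dgbgbhbidj


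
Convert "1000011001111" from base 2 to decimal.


Input: "1000011001111" in base 2
Positional expansion:
  Digit '1' (value 1) x 2^12 = 4096
  Digit '0' (value 0) x 2^11 = 0
  Digit '0' (value 0) x 2^10 = 0
  Digit '0' (value 0) x 2^9 = 0
  Digit '0' (value 0) x 2^8 = 0
  Digit '1' (value 1) x 2^7 = 128
  Digit '1' (value 1) x 2^6 = 64
  Digit '0' (value 0) x 2^5 = 0
  Digit '0' (value 0) x 2^4 = 0
  Digit '1' (value 1) x 2^3 = 8
  Digit '1' (value 1) x 2^2 = 4
  Digit '1' (value 1) x 2^1 = 2
  Digit '1' (value 1) x 2^0 = 1
Sum = 4303

4303


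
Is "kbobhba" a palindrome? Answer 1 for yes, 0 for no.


Input: kbobhba
Reversed: abhbobk
  Compare pos 0 ('k') with pos 6 ('a'): MISMATCH
  Compare pos 1 ('b') with pos 5 ('b'): match
  Compare pos 2 ('o') with pos 4 ('h'): MISMATCH
Result: not a palindrome

0


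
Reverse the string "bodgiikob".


Input: bodgiikob
Reading characters right to left:
  Position 8: 'b'
  Position 7: 'o'
  Position 6: 'k'
  Position 5: 'i'
  Position 4: 'i'
  Position 3: 'g'
  Position 2: 'd'
  Position 1: 'o'
  Position 0: 'b'
Reversed: bokiigdob

bokiigdob


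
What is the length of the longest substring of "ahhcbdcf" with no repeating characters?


Input: "ahhcbdcf"
Sliding window (track last position of each char):
  Position 0 ('a'): window [0,0] length 1 -- new best
  Position 1 ('h'): window [0,1] length 2 -- new best
  Position 2 ('h'): repeat (last at 1), move window start to 2
  Position 2 ('h'): window [2,2] length 1
  Position 3 ('c'): window [2,3] length 2
  Position 4 ('b'): window [2,4] length 3 -- new best
  Position 5 ('d'): window [2,5] length 4 -- new best
  Position 6 ('c'): repeat (last at 3), move window start to 4
  Position 6 ('c'): window [4,6] length 3
  Position 7 ('f'): window [4,7] length 4
Longest substring with no repeats: "hcbd" with length 4

4


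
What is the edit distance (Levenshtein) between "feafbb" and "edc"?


Computing edit distance: "feafbb" -> "edc"
DP table:
           e    d    c
      0    1    2    3
  f   1    1    2    3
  e   2    1    2    3
  a   3    2    2    3
  f   4    3    3    3
  b   5    4    4    4
  b   6    5    5    5
Edit distance = dp[6][3] = 5

5


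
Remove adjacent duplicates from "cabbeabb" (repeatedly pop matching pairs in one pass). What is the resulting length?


Input: cabbeabb
Stack-based adjacent duplicate removal:
  Read 'c': push. Stack: c
  Read 'a': push. Stack: ca
  Read 'b': push. Stack: cab
  Read 'b': matches stack top 'b' => pop. Stack: ca
  Read 'e': push. Stack: cae
  Read 'a': push. Stack: caea
  Read 'b': push. Stack: caeab
  Read 'b': matches stack top 'b' => pop. Stack: caea
Final stack: "caea" (length 4)

4


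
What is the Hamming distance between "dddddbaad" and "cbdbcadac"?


Comparing "dddddbaad" and "cbdbcadac" position by position:
  Position 0: 'd' vs 'c' => differ
  Position 1: 'd' vs 'b' => differ
  Position 2: 'd' vs 'd' => same
  Position 3: 'd' vs 'b' => differ
  Position 4: 'd' vs 'c' => differ
  Position 5: 'b' vs 'a' => differ
  Position 6: 'a' vs 'd' => differ
  Position 7: 'a' vs 'a' => same
  Position 8: 'd' vs 'c' => differ
Total differences (Hamming distance): 7

7


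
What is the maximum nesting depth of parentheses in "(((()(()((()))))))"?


Input: "(((()(()((()))))))"
Tracking depth:
  Position 0 '(': depth becomes 1
  Position 1 '(': depth becomes 2
  Position 2 '(': depth becomes 3
  Position 3 '(': depth becomes 4
  Position 4 ')': depth becomes 3
  Position 5 '(': depth becomes 4
  Position 6 '(': depth becomes 5
  Position 7 ')': depth becomes 4
  Position 8 '(': depth becomes 5
  Position 9 '(': depth becomes 6
  Position 10 '(': depth becomes 7
  Position 11 ')': depth becomes 6
  Position 12 ')': depth becomes 5
  Position 13 ')': depth becomes 4
  Position 14 ')': depth becomes 3
  Position 15 ')': depth becomes 2
  Position 16 ')': depth becomes 1
  Position 17 ')': depth becomes 0
Maximum depth reached: 7

7


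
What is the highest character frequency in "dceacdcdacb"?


Input: dceacdcdacb
Character counts:
  'a': 2
  'b': 1
  'c': 4
  'd': 3
  'e': 1
Maximum frequency: 4

4


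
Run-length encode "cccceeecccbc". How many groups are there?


Input: cccceeecccbc
Scanning for consecutive runs:
  Group 1: 'c' x 4 (positions 0-3)
  Group 2: 'e' x 3 (positions 4-6)
  Group 3: 'c' x 3 (positions 7-9)
  Group 4: 'b' x 1 (positions 10-10)
  Group 5: 'c' x 1 (positions 11-11)
Total groups: 5

5


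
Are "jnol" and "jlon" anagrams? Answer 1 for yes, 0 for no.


Strings: "jnol", "jlon"
Sorted first:  jlno
Sorted second: jlno
Sorted forms match => anagrams

1


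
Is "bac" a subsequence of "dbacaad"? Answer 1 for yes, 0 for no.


Check if "bac" is a subsequence of "dbacaad"
Greedy scan:
  Position 0 ('d'): no match needed
  Position 1 ('b'): matches sub[0] = 'b'
  Position 2 ('a'): matches sub[1] = 'a'
  Position 3 ('c'): matches sub[2] = 'c'
  Position 4 ('a'): no match needed
  Position 5 ('a'): no match needed
  Position 6 ('d'): no match needed
All 3 characters matched => is a subsequence

1


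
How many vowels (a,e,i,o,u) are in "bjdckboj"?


Input: bjdckboj
Checking each character:
  'b' at position 0: consonant
  'j' at position 1: consonant
  'd' at position 2: consonant
  'c' at position 3: consonant
  'k' at position 4: consonant
  'b' at position 5: consonant
  'o' at position 6: vowel (running total: 1)
  'j' at position 7: consonant
Total vowels: 1

1


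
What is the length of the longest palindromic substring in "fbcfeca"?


Input: "fbcfeca"
Checking substrings for palindromes:
  No multi-char palindromic substrings found
Longest palindromic substring: "f" with length 1

1


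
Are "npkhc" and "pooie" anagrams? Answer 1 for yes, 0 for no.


Strings: "npkhc", "pooie"
Sorted first:  chknp
Sorted second: eioop
Differ at position 0: 'c' vs 'e' => not anagrams

0


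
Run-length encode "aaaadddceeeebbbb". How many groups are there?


Input: aaaadddceeeebbbb
Scanning for consecutive runs:
  Group 1: 'a' x 4 (positions 0-3)
  Group 2: 'd' x 3 (positions 4-6)
  Group 3: 'c' x 1 (positions 7-7)
  Group 4: 'e' x 4 (positions 8-11)
  Group 5: 'b' x 4 (positions 12-15)
Total groups: 5

5


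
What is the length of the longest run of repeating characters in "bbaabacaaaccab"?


Input: "bbaabacaaaccab"
Scanning for longest run:
  Position 1 ('b'): continues run of 'b', length=2
  Position 2 ('a'): new char, reset run to 1
  Position 3 ('a'): continues run of 'a', length=2
  Position 4 ('b'): new char, reset run to 1
  Position 5 ('a'): new char, reset run to 1
  Position 6 ('c'): new char, reset run to 1
  Position 7 ('a'): new char, reset run to 1
  Position 8 ('a'): continues run of 'a', length=2
  Position 9 ('a'): continues run of 'a', length=3
  Position 10 ('c'): new char, reset run to 1
  Position 11 ('c'): continues run of 'c', length=2
  Position 12 ('a'): new char, reset run to 1
  Position 13 ('b'): new char, reset run to 1
Longest run: 'a' with length 3

3


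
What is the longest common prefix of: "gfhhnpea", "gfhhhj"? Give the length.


Words: gfhhnpea, gfhhhj
  Position 0: all 'g' => match
  Position 1: all 'f' => match
  Position 2: all 'h' => match
  Position 3: all 'h' => match
  Position 4: ('n', 'h') => mismatch, stop
LCP = "gfhh" (length 4)

4


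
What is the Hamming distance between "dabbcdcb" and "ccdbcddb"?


Comparing "dabbcdcb" and "ccdbcddb" position by position:
  Position 0: 'd' vs 'c' => differ
  Position 1: 'a' vs 'c' => differ
  Position 2: 'b' vs 'd' => differ
  Position 3: 'b' vs 'b' => same
  Position 4: 'c' vs 'c' => same
  Position 5: 'd' vs 'd' => same
  Position 6: 'c' vs 'd' => differ
  Position 7: 'b' vs 'b' => same
Total differences (Hamming distance): 4

4


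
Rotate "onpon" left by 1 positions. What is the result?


Input: "onpon", rotate left by 1
First 1 characters: "o"
Remaining characters: "npon"
Concatenate remaining + first: "npon" + "o" = "npono"

npono


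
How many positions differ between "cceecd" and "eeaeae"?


Comparing "cceecd" and "eeaeae" position by position:
  Position 0: 'c' vs 'e' => DIFFER
  Position 1: 'c' vs 'e' => DIFFER
  Position 2: 'e' vs 'a' => DIFFER
  Position 3: 'e' vs 'e' => same
  Position 4: 'c' vs 'a' => DIFFER
  Position 5: 'd' vs 'e' => DIFFER
Positions that differ: 5

5


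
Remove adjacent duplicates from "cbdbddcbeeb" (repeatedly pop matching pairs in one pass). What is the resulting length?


Input: cbdbddcbeeb
Stack-based adjacent duplicate removal:
  Read 'c': push. Stack: c
  Read 'b': push. Stack: cb
  Read 'd': push. Stack: cbd
  Read 'b': push. Stack: cbdb
  Read 'd': push. Stack: cbdbd
  Read 'd': matches stack top 'd' => pop. Stack: cbdb
  Read 'c': push. Stack: cbdbc
  Read 'b': push. Stack: cbdbcb
  Read 'e': push. Stack: cbdbcbe
  Read 'e': matches stack top 'e' => pop. Stack: cbdbcb
  Read 'b': matches stack top 'b' => pop. Stack: cbdbc
Final stack: "cbdbc" (length 5)

5


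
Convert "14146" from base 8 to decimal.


Input: "14146" in base 8
Positional expansion:
  Digit '1' (value 1) x 8^4 = 4096
  Digit '4' (value 4) x 8^3 = 2048
  Digit '1' (value 1) x 8^2 = 64
  Digit '4' (value 4) x 8^1 = 32
  Digit '6' (value 6) x 8^0 = 6
Sum = 6246

6246


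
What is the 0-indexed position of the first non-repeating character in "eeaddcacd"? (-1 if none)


Input: eeaddcacd
Character frequencies:
  'a': 2
  'c': 2
  'd': 3
  'e': 2
Scanning left to right for freq == 1:
  Position 0 ('e'): freq=2, skip
  Position 1 ('e'): freq=2, skip
  Position 2 ('a'): freq=2, skip
  Position 3 ('d'): freq=3, skip
  Position 4 ('d'): freq=3, skip
  Position 5 ('c'): freq=2, skip
  Position 6 ('a'): freq=2, skip
  Position 7 ('c'): freq=2, skip
  Position 8 ('d'): freq=3, skip
  No unique character found => answer = -1

-1


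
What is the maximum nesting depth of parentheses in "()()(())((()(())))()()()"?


Input: "()()(())((()(())))()()()"
Tracking depth:
  Position 0 '(': depth becomes 1
  Position 1 ')': depth becomes 0
  Position 2 '(': depth becomes 1
  Position 3 ')': depth becomes 0
  Position 4 '(': depth becomes 1
  Position 5 '(': depth becomes 2
  Position 6 ')': depth becomes 1
  Position 7 ')': depth becomes 0
  Position 8 '(': depth becomes 1
  Position 9 '(': depth becomes 2
  Position 10 '(': depth becomes 3
  Position 11 ')': depth becomes 2
  Position 12 '(': depth becomes 3
  Position 13 '(': depth becomes 4
  Position 14 ')': depth becomes 3
  Position 15 ')': depth becomes 2
  Position 16 ')': depth becomes 1
  Position 17 ')': depth becomes 0
  Position 18 '(': depth becomes 1
  Position 19 ')': depth becomes 0
  Position 20 '(': depth becomes 1
  Position 21 ')': depth becomes 0
  Position 22 '(': depth becomes 1
  Position 23 ')': depth becomes 0
Maximum depth reached: 4

4


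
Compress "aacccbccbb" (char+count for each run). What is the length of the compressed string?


Input: aacccbccbb
Runs:
  'a' x 2 => "a2"
  'c' x 3 => "c3"
  'b' x 1 => "b1"
  'c' x 2 => "c2"
  'b' x 2 => "b2"
Compressed: "a2c3b1c2b2"
Compressed length: 10

10


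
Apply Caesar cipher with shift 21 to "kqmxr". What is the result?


Caesar cipher: shift "kqmxr" by 21
  'k' (pos 10) + 21 = pos 5 = 'f'
  'q' (pos 16) + 21 = pos 11 = 'l'
  'm' (pos 12) + 21 = pos 7 = 'h'
  'x' (pos 23) + 21 = pos 18 = 's'
  'r' (pos 17) + 21 = pos 12 = 'm'
Result: flhsm

flhsm


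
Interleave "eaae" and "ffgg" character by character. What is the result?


Interleaving "eaae" and "ffgg":
  Position 0: 'e' from first, 'f' from second => "ef"
  Position 1: 'a' from first, 'f' from second => "af"
  Position 2: 'a' from first, 'g' from second => "ag"
  Position 3: 'e' from first, 'g' from second => "eg"
Result: efafageg

efafageg


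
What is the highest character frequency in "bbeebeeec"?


Input: bbeebeeec
Character counts:
  'b': 3
  'c': 1
  'e': 5
Maximum frequency: 5

5


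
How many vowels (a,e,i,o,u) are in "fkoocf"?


Input: fkoocf
Checking each character:
  'f' at position 0: consonant
  'k' at position 1: consonant
  'o' at position 2: vowel (running total: 1)
  'o' at position 3: vowel (running total: 2)
  'c' at position 4: consonant
  'f' at position 5: consonant
Total vowels: 2

2


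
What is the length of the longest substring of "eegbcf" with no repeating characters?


Input: "eegbcf"
Sliding window (track last position of each char):
  Position 0 ('e'): window [0,0] length 1 -- new best
  Position 1 ('e'): repeat (last at 0), move window start to 1
  Position 1 ('e'): window [1,1] length 1
  Position 2 ('g'): window [1,2] length 2 -- new best
  Position 3 ('b'): window [1,3] length 3 -- new best
  Position 4 ('c'): window [1,4] length 4 -- new best
  Position 5 ('f'): window [1,5] length 5 -- new best
Longest substring with no repeats: "egbcf" with length 5

5


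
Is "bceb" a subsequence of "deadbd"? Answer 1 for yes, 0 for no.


Check if "bceb" is a subsequence of "deadbd"
Greedy scan:
  Position 0 ('d'): no match needed
  Position 1 ('e'): no match needed
  Position 2 ('a'): no match needed
  Position 3 ('d'): no match needed
  Position 4 ('b'): matches sub[0] = 'b'
  Position 5 ('d'): no match needed
Only matched 1/4 characters => not a subsequence

0


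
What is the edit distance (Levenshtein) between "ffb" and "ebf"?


Computing edit distance: "ffb" -> "ebf"
DP table:
           e    b    f
      0    1    2    3
  f   1    1    2    2
  f   2    2    2    2
  b   3    3    2    3
Edit distance = dp[3][3] = 3

3


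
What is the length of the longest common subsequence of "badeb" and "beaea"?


LCS of "badeb" and "beaea"
DP table:
           b    e    a    e    a
      0    0    0    0    0    0
  b   0    1    1    1    1    1
  a   0    1    1    2    2    2
  d   0    1    1    2    2    2
  e   0    1    2    2    3    3
  b   0    1    2    2    3    3
LCS length = dp[5][5] = 3

3


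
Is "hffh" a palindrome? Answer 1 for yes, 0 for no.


Input: hffh
Reversed: hffh
  Compare pos 0 ('h') with pos 3 ('h'): match
  Compare pos 1 ('f') with pos 2 ('f'): match
Result: palindrome

1


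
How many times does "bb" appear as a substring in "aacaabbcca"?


Searching for "bb" in "aacaabbcca"
Scanning each position:
  Position 0: "aa" => no
  Position 1: "ac" => no
  Position 2: "ca" => no
  Position 3: "aa" => no
  Position 4: "ab" => no
  Position 5: "bb" => MATCH
  Position 6: "bc" => no
  Position 7: "cc" => no
  Position 8: "ca" => no
Total occurrences: 1

1


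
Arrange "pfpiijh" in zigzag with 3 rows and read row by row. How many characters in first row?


Zigzag "pfpiijh" into 3 rows:
Placing characters:
  'p' => row 0
  'f' => row 1
  'p' => row 2
  'i' => row 1
  'i' => row 0
  'j' => row 1
  'h' => row 2
Rows:
  Row 0: "pi"
  Row 1: "fij"
  Row 2: "ph"
First row length: 2

2


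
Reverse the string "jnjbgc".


Input: jnjbgc
Reading characters right to left:
  Position 5: 'c'
  Position 4: 'g'
  Position 3: 'b'
  Position 2: 'j'
  Position 1: 'n'
  Position 0: 'j'
Reversed: cgbjnj

cgbjnj


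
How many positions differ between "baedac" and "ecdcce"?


Comparing "baedac" and "ecdcce" position by position:
  Position 0: 'b' vs 'e' => DIFFER
  Position 1: 'a' vs 'c' => DIFFER
  Position 2: 'e' vs 'd' => DIFFER
  Position 3: 'd' vs 'c' => DIFFER
  Position 4: 'a' vs 'c' => DIFFER
  Position 5: 'c' vs 'e' => DIFFER
Positions that differ: 6

6


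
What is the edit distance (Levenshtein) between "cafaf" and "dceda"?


Computing edit distance: "cafaf" -> "dceda"
DP table:
           d    c    e    d    a
      0    1    2    3    4    5
  c   1    1    1    2    3    4
  a   2    2    2    2    3    3
  f   3    3    3    3    3    4
  a   4    4    4    4    4    3
  f   5    5    5    5    5    4
Edit distance = dp[5][5] = 4

4


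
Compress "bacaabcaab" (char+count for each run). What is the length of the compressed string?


Input: bacaabcaab
Runs:
  'b' x 1 => "b1"
  'a' x 1 => "a1"
  'c' x 1 => "c1"
  'a' x 2 => "a2"
  'b' x 1 => "b1"
  'c' x 1 => "c1"
  'a' x 2 => "a2"
  'b' x 1 => "b1"
Compressed: "b1a1c1a2b1c1a2b1"
Compressed length: 16

16


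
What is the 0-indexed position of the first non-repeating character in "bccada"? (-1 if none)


Input: bccada
Character frequencies:
  'a': 2
  'b': 1
  'c': 2
  'd': 1
Scanning left to right for freq == 1:
  Position 0 ('b'): unique! => answer = 0

0


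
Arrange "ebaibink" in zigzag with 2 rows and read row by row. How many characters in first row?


Zigzag "ebaibink" into 2 rows:
Placing characters:
  'e' => row 0
  'b' => row 1
  'a' => row 0
  'i' => row 1
  'b' => row 0
  'i' => row 1
  'n' => row 0
  'k' => row 1
Rows:
  Row 0: "eabn"
  Row 1: "biik"
First row length: 4

4


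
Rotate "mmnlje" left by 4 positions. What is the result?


Input: "mmnlje", rotate left by 4
First 4 characters: "mmnl"
Remaining characters: "je"
Concatenate remaining + first: "je" + "mmnl" = "jemmnl"

jemmnl


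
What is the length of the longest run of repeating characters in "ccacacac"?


Input: "ccacacac"
Scanning for longest run:
  Position 1 ('c'): continues run of 'c', length=2
  Position 2 ('a'): new char, reset run to 1
  Position 3 ('c'): new char, reset run to 1
  Position 4 ('a'): new char, reset run to 1
  Position 5 ('c'): new char, reset run to 1
  Position 6 ('a'): new char, reset run to 1
  Position 7 ('c'): new char, reset run to 1
Longest run: 'c' with length 2

2


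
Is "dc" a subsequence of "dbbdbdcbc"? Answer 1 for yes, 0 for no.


Check if "dc" is a subsequence of "dbbdbdcbc"
Greedy scan:
  Position 0 ('d'): matches sub[0] = 'd'
  Position 1 ('b'): no match needed
  Position 2 ('b'): no match needed
  Position 3 ('d'): no match needed
  Position 4 ('b'): no match needed
  Position 5 ('d'): no match needed
  Position 6 ('c'): matches sub[1] = 'c'
  Position 7 ('b'): no match needed
  Position 8 ('c'): no match needed
All 2 characters matched => is a subsequence

1


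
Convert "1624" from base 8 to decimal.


Input: "1624" in base 8
Positional expansion:
  Digit '1' (value 1) x 8^3 = 512
  Digit '6' (value 6) x 8^2 = 384
  Digit '2' (value 2) x 8^1 = 16
  Digit '4' (value 4) x 8^0 = 4
Sum = 916

916


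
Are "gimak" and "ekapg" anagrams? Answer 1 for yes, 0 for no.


Strings: "gimak", "ekapg"
Sorted first:  agikm
Sorted second: aegkp
Differ at position 1: 'g' vs 'e' => not anagrams

0


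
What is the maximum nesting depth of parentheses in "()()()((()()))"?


Input: "()()()((()()))"
Tracking depth:
  Position 0 '(': depth becomes 1
  Position 1 ')': depth becomes 0
  Position 2 '(': depth becomes 1
  Position 3 ')': depth becomes 0
  Position 4 '(': depth becomes 1
  Position 5 ')': depth becomes 0
  Position 6 '(': depth becomes 1
  Position 7 '(': depth becomes 2
  Position 8 '(': depth becomes 3
  Position 9 ')': depth becomes 2
  Position 10 '(': depth becomes 3
  Position 11 ')': depth becomes 2
  Position 12 ')': depth becomes 1
  Position 13 ')': depth becomes 0
Maximum depth reached: 3

3


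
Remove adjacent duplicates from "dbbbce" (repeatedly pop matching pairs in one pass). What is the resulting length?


Input: dbbbce
Stack-based adjacent duplicate removal:
  Read 'd': push. Stack: d
  Read 'b': push. Stack: db
  Read 'b': matches stack top 'b' => pop. Stack: d
  Read 'b': push. Stack: db
  Read 'c': push. Stack: dbc
  Read 'e': push. Stack: dbce
Final stack: "dbce" (length 4)

4


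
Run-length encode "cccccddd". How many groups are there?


Input: cccccddd
Scanning for consecutive runs:
  Group 1: 'c' x 5 (positions 0-4)
  Group 2: 'd' x 3 (positions 5-7)
Total groups: 2

2


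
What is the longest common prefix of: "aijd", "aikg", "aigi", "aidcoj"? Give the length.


Words: aijd, aikg, aigi, aidcoj
  Position 0: all 'a' => match
  Position 1: all 'i' => match
  Position 2: ('j', 'k', 'g', 'd') => mismatch, stop
LCP = "ai" (length 2)

2


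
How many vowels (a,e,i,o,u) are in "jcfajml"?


Input: jcfajml
Checking each character:
  'j' at position 0: consonant
  'c' at position 1: consonant
  'f' at position 2: consonant
  'a' at position 3: vowel (running total: 1)
  'j' at position 4: consonant
  'm' at position 5: consonant
  'l' at position 6: consonant
Total vowels: 1

1


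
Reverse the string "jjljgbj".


Input: jjljgbj
Reading characters right to left:
  Position 6: 'j'
  Position 5: 'b'
  Position 4: 'g'
  Position 3: 'j'
  Position 2: 'l'
  Position 1: 'j'
  Position 0: 'j'
Reversed: jbgjljj

jbgjljj


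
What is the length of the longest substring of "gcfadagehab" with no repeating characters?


Input: "gcfadagehab"
Sliding window (track last position of each char):
  Position 0 ('g'): window [0,0] length 1 -- new best
  Position 1 ('c'): window [0,1] length 2 -- new best
  Position 2 ('f'): window [0,2] length 3 -- new best
  Position 3 ('a'): window [0,3] length 4 -- new best
  Position 4 ('d'): window [0,4] length 5 -- new best
  Position 5 ('a'): repeat (last at 3), move window start to 4
  Position 5 ('a'): window [4,5] length 2
  Position 6 ('g'): window [4,6] length 3
  Position 7 ('e'): window [4,7] length 4
  Position 8 ('h'): window [4,8] length 5
  Position 9 ('a'): repeat (last at 5), move window start to 6
  Position 9 ('a'): window [6,9] length 4
  Position 10 ('b'): window [6,10] length 5
Longest substring with no repeats: "gcfad" with length 5

5


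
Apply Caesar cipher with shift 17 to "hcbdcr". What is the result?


Caesar cipher: shift "hcbdcr" by 17
  'h' (pos 7) + 17 = pos 24 = 'y'
  'c' (pos 2) + 17 = pos 19 = 't'
  'b' (pos 1) + 17 = pos 18 = 's'
  'd' (pos 3) + 17 = pos 20 = 'u'
  'c' (pos 2) + 17 = pos 19 = 't'
  'r' (pos 17) + 17 = pos 8 = 'i'
Result: ytsuti

ytsuti


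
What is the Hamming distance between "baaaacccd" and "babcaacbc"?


Comparing "baaaacccd" and "babcaacbc" position by position:
  Position 0: 'b' vs 'b' => same
  Position 1: 'a' vs 'a' => same
  Position 2: 'a' vs 'b' => differ
  Position 3: 'a' vs 'c' => differ
  Position 4: 'a' vs 'a' => same
  Position 5: 'c' vs 'a' => differ
  Position 6: 'c' vs 'c' => same
  Position 7: 'c' vs 'b' => differ
  Position 8: 'd' vs 'c' => differ
Total differences (Hamming distance): 5

5


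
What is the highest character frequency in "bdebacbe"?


Input: bdebacbe
Character counts:
  'a': 1
  'b': 3
  'c': 1
  'd': 1
  'e': 2
Maximum frequency: 3

3


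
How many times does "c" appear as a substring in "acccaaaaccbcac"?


Searching for "c" in "acccaaaaccbcac"
Scanning each position:
  Position 0: "a" => no
  Position 1: "c" => MATCH
  Position 2: "c" => MATCH
  Position 3: "c" => MATCH
  Position 4: "a" => no
  Position 5: "a" => no
  Position 6: "a" => no
  Position 7: "a" => no
  Position 8: "c" => MATCH
  Position 9: "c" => MATCH
  Position 10: "b" => no
  Position 11: "c" => MATCH
  Position 12: "a" => no
  Position 13: "c" => MATCH
Total occurrences: 7

7


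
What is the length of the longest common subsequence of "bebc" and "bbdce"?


LCS of "bebc" and "bbdce"
DP table:
           b    b    d    c    e
      0    0    0    0    0    0
  b   0    1    1    1    1    1
  e   0    1    1    1    1    2
  b   0    1    2    2    2    2
  c   0    1    2    2    3    3
LCS length = dp[4][5] = 3

3


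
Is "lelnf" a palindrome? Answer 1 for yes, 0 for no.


Input: lelnf
Reversed: fnlel
  Compare pos 0 ('l') with pos 4 ('f'): MISMATCH
  Compare pos 1 ('e') with pos 3 ('n'): MISMATCH
Result: not a palindrome

0


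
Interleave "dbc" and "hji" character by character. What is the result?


Interleaving "dbc" and "hji":
  Position 0: 'd' from first, 'h' from second => "dh"
  Position 1: 'b' from first, 'j' from second => "bj"
  Position 2: 'c' from first, 'i' from second => "ci"
Result: dhbjci

dhbjci


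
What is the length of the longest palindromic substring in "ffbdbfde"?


Input: "ffbdbfde"
Checking substrings for palindromes:
  [1:6] "fbdbf" (len 5) => palindrome
  [2:5] "bdb" (len 3) => palindrome
  [0:2] "ff" (len 2) => palindrome
Longest palindromic substring: "fbdbf" with length 5

5


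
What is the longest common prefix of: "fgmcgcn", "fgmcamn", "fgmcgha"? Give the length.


Words: fgmcgcn, fgmcamn, fgmcgha
  Position 0: all 'f' => match
  Position 1: all 'g' => match
  Position 2: all 'm' => match
  Position 3: all 'c' => match
  Position 4: ('g', 'a', 'g') => mismatch, stop
LCP = "fgmc" (length 4)

4


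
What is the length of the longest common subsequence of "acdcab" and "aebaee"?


LCS of "acdcab" and "aebaee"
DP table:
           a    e    b    a    e    e
      0    0    0    0    0    0    0
  a   0    1    1    1    1    1    1
  c   0    1    1    1    1    1    1
  d   0    1    1    1    1    1    1
  c   0    1    1    1    1    1    1
  a   0    1    1    1    2    2    2
  b   0    1    1    2    2    2    2
LCS length = dp[6][6] = 2

2


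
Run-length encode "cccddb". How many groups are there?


Input: cccddb
Scanning for consecutive runs:
  Group 1: 'c' x 3 (positions 0-2)
  Group 2: 'd' x 2 (positions 3-4)
  Group 3: 'b' x 1 (positions 5-5)
Total groups: 3

3


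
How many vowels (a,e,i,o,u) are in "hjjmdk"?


Input: hjjmdk
Checking each character:
  'h' at position 0: consonant
  'j' at position 1: consonant
  'j' at position 2: consonant
  'm' at position 3: consonant
  'd' at position 4: consonant
  'k' at position 5: consonant
Total vowels: 0

0


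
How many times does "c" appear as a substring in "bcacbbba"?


Searching for "c" in "bcacbbba"
Scanning each position:
  Position 0: "b" => no
  Position 1: "c" => MATCH
  Position 2: "a" => no
  Position 3: "c" => MATCH
  Position 4: "b" => no
  Position 5: "b" => no
  Position 6: "b" => no
  Position 7: "a" => no
Total occurrences: 2

2


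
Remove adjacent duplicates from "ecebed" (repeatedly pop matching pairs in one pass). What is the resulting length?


Input: ecebed
Stack-based adjacent duplicate removal:
  Read 'e': push. Stack: e
  Read 'c': push. Stack: ec
  Read 'e': push. Stack: ece
  Read 'b': push. Stack: eceb
  Read 'e': push. Stack: ecebe
  Read 'd': push. Stack: ecebed
Final stack: "ecebed" (length 6)

6


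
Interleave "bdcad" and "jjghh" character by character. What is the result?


Interleaving "bdcad" and "jjghh":
  Position 0: 'b' from first, 'j' from second => "bj"
  Position 1: 'd' from first, 'j' from second => "dj"
  Position 2: 'c' from first, 'g' from second => "cg"
  Position 3: 'a' from first, 'h' from second => "ah"
  Position 4: 'd' from first, 'h' from second => "dh"
Result: bjdjcgahdh

bjdjcgahdh


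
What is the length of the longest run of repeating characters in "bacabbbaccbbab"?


Input: "bacabbbaccbbab"
Scanning for longest run:
  Position 1 ('a'): new char, reset run to 1
  Position 2 ('c'): new char, reset run to 1
  Position 3 ('a'): new char, reset run to 1
  Position 4 ('b'): new char, reset run to 1
  Position 5 ('b'): continues run of 'b', length=2
  Position 6 ('b'): continues run of 'b', length=3
  Position 7 ('a'): new char, reset run to 1
  Position 8 ('c'): new char, reset run to 1
  Position 9 ('c'): continues run of 'c', length=2
  Position 10 ('b'): new char, reset run to 1
  Position 11 ('b'): continues run of 'b', length=2
  Position 12 ('a'): new char, reset run to 1
  Position 13 ('b'): new char, reset run to 1
Longest run: 'b' with length 3

3


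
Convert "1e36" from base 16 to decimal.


Input: "1e36" in base 16
Positional expansion:
  Digit '1' (value 1) x 16^3 = 4096
  Digit 'e' (value 14) x 16^2 = 3584
  Digit '3' (value 3) x 16^1 = 48
  Digit '6' (value 6) x 16^0 = 6
Sum = 7734

7734


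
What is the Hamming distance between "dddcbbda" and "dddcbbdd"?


Comparing "dddcbbda" and "dddcbbdd" position by position:
  Position 0: 'd' vs 'd' => same
  Position 1: 'd' vs 'd' => same
  Position 2: 'd' vs 'd' => same
  Position 3: 'c' vs 'c' => same
  Position 4: 'b' vs 'b' => same
  Position 5: 'b' vs 'b' => same
  Position 6: 'd' vs 'd' => same
  Position 7: 'a' vs 'd' => differ
Total differences (Hamming distance): 1

1


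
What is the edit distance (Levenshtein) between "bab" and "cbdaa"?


Computing edit distance: "bab" -> "cbdaa"
DP table:
           c    b    d    a    a
      0    1    2    3    4    5
  b   1    1    1    2    3    4
  a   2    2    2    2    2    3
  b   3    3    2    3    3    3
Edit distance = dp[3][5] = 3

3


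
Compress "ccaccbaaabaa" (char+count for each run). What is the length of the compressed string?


Input: ccaccbaaabaa
Runs:
  'c' x 2 => "c2"
  'a' x 1 => "a1"
  'c' x 2 => "c2"
  'b' x 1 => "b1"
  'a' x 3 => "a3"
  'b' x 1 => "b1"
  'a' x 2 => "a2"
Compressed: "c2a1c2b1a3b1a2"
Compressed length: 14

14


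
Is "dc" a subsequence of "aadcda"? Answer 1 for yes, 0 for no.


Check if "dc" is a subsequence of "aadcda"
Greedy scan:
  Position 0 ('a'): no match needed
  Position 1 ('a'): no match needed
  Position 2 ('d'): matches sub[0] = 'd'
  Position 3 ('c'): matches sub[1] = 'c'
  Position 4 ('d'): no match needed
  Position 5 ('a'): no match needed
All 2 characters matched => is a subsequence

1


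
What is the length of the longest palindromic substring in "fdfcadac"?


Input: "fdfcadac"
Checking substrings for palindromes:
  [3:8] "cadac" (len 5) => palindrome
  [0:3] "fdf" (len 3) => palindrome
  [4:7] "ada" (len 3) => palindrome
Longest palindromic substring: "cadac" with length 5

5


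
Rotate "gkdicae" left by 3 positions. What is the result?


Input: "gkdicae", rotate left by 3
First 3 characters: "gkd"
Remaining characters: "icae"
Concatenate remaining + first: "icae" + "gkd" = "icaegkd"

icaegkd


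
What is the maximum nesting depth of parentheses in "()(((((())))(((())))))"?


Input: "()(((((())))(((())))))"
Tracking depth:
  Position 0 '(': depth becomes 1
  Position 1 ')': depth becomes 0
  Position 2 '(': depth becomes 1
  Position 3 '(': depth becomes 2
  Position 4 '(': depth becomes 3
  Position 5 '(': depth becomes 4
  Position 6 '(': depth becomes 5
  Position 7 '(': depth becomes 6
  Position 8 ')': depth becomes 5
  Position 9 ')': depth becomes 4
  Position 10 ')': depth becomes 3
  Position 11 ')': depth becomes 2
  Position 12 '(': depth becomes 3
  Position 13 '(': depth becomes 4
  Position 14 '(': depth becomes 5
  Position 15 '(': depth becomes 6
  Position 16 ')': depth becomes 5
  Position 17 ')': depth becomes 4
  Position 18 ')': depth becomes 3
  Position 19 ')': depth becomes 2
  Position 20 ')': depth becomes 1
  Position 21 ')': depth becomes 0
Maximum depth reached: 6

6


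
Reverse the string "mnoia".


Input: mnoia
Reading characters right to left:
  Position 4: 'a'
  Position 3: 'i'
  Position 2: 'o'
  Position 1: 'n'
  Position 0: 'm'
Reversed: aionm

aionm


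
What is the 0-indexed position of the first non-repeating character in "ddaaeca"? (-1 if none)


Input: ddaaeca
Character frequencies:
  'a': 3
  'c': 1
  'd': 2
  'e': 1
Scanning left to right for freq == 1:
  Position 0 ('d'): freq=2, skip
  Position 1 ('d'): freq=2, skip
  Position 2 ('a'): freq=3, skip
  Position 3 ('a'): freq=3, skip
  Position 4 ('e'): unique! => answer = 4

4


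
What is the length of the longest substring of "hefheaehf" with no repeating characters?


Input: "hefheaehf"
Sliding window (track last position of each char):
  Position 0 ('h'): window [0,0] length 1 -- new best
  Position 1 ('e'): window [0,1] length 2 -- new best
  Position 2 ('f'): window [0,2] length 3 -- new best
  Position 3 ('h'): repeat (last at 0), move window start to 1
  Position 3 ('h'): window [1,3] length 3
  Position 4 ('e'): repeat (last at 1), move window start to 2
  Position 4 ('e'): window [2,4] length 3
  Position 5 ('a'): window [2,5] length 4 -- new best
  Position 6 ('e'): repeat (last at 4), move window start to 5
  Position 6 ('e'): window [5,6] length 2
  Position 7 ('h'): window [5,7] length 3
  Position 8 ('f'): window [5,8] length 4
Longest substring with no repeats: "fhea" with length 4

4


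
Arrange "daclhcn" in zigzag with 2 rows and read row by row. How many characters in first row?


Zigzag "daclhcn" into 2 rows:
Placing characters:
  'd' => row 0
  'a' => row 1
  'c' => row 0
  'l' => row 1
  'h' => row 0
  'c' => row 1
  'n' => row 0
Rows:
  Row 0: "dchn"
  Row 1: "alc"
First row length: 4

4


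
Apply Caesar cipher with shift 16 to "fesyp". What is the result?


Caesar cipher: shift "fesyp" by 16
  'f' (pos 5) + 16 = pos 21 = 'v'
  'e' (pos 4) + 16 = pos 20 = 'u'
  's' (pos 18) + 16 = pos 8 = 'i'
  'y' (pos 24) + 16 = pos 14 = 'o'
  'p' (pos 15) + 16 = pos 5 = 'f'
Result: vuiof

vuiof


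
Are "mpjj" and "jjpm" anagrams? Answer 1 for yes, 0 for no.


Strings: "mpjj", "jjpm"
Sorted first:  jjmp
Sorted second: jjmp
Sorted forms match => anagrams

1


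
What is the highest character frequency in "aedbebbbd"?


Input: aedbebbbd
Character counts:
  'a': 1
  'b': 4
  'd': 2
  'e': 2
Maximum frequency: 4

4


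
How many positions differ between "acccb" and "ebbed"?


Comparing "acccb" and "ebbed" position by position:
  Position 0: 'a' vs 'e' => DIFFER
  Position 1: 'c' vs 'b' => DIFFER
  Position 2: 'c' vs 'b' => DIFFER
  Position 3: 'c' vs 'e' => DIFFER
  Position 4: 'b' vs 'd' => DIFFER
Positions that differ: 5

5


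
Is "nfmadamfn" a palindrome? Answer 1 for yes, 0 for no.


Input: nfmadamfn
Reversed: nfmadamfn
  Compare pos 0 ('n') with pos 8 ('n'): match
  Compare pos 1 ('f') with pos 7 ('f'): match
  Compare pos 2 ('m') with pos 6 ('m'): match
  Compare pos 3 ('a') with pos 5 ('a'): match
Result: palindrome

1


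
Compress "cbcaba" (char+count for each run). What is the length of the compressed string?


Input: cbcaba
Runs:
  'c' x 1 => "c1"
  'b' x 1 => "b1"
  'c' x 1 => "c1"
  'a' x 1 => "a1"
  'b' x 1 => "b1"
  'a' x 1 => "a1"
Compressed: "c1b1c1a1b1a1"
Compressed length: 12

12


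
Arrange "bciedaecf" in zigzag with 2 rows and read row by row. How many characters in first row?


Zigzag "bciedaecf" into 2 rows:
Placing characters:
  'b' => row 0
  'c' => row 1
  'i' => row 0
  'e' => row 1
  'd' => row 0
  'a' => row 1
  'e' => row 0
  'c' => row 1
  'f' => row 0
Rows:
  Row 0: "bidef"
  Row 1: "ceac"
First row length: 5

5
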